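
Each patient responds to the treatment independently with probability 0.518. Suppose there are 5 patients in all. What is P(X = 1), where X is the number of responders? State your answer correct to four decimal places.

0.1398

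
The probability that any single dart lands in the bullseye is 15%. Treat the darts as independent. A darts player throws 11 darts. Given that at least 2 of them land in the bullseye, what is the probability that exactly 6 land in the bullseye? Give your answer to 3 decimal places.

0.005

X ~ Binomial(11, 0.15). Want P(X=6 | X≥2) = P(X=6) / P(X≥2).
P(X=6) = C(11,6)·0.15^6·0.85^5 = 0.00233
P(X≥2) = 1 − 0.16734 − 0.32484 = 0.50781
Ratio = 0.00233 / 0.50781 = 0.00460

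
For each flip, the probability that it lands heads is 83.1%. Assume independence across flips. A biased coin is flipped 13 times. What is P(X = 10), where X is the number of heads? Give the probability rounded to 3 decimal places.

0.217

X ~ Binomial(n=13, p=0.831).
P(X=10) = C(13,10) · p^10 · (1−p)^3
= 286 · 0.15704 · 0.0048268 = 0.21679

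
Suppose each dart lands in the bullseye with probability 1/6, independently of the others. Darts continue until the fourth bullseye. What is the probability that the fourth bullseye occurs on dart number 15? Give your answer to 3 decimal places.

0.038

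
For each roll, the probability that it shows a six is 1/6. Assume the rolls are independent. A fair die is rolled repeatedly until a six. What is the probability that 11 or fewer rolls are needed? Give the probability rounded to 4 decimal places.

0.8654

Y = number of rolls to the first success; geometric, p = 0.166667.
P(Y ≤ 11) = 1 − (1−p)^11 = 1 − 0.134588 = 0.865412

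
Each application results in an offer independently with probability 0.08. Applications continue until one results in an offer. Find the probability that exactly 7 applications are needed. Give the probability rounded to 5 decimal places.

Geometric (trials to first success), p = 0.08.
P(Y = 7) = (1−p)^6 · p = 0.60636 · 0.08 = 0.0485084

0.04851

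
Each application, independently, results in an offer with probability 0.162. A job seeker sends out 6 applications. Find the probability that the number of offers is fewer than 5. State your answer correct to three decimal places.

0.999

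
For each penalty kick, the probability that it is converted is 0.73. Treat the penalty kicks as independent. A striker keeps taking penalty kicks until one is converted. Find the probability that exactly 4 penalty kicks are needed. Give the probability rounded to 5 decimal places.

Geometric (trials to first success), p = 0.73.
P(Y = 4) = (1−p)^3 · p = 0.019683 · 0.73 = 0.0143686

0.01437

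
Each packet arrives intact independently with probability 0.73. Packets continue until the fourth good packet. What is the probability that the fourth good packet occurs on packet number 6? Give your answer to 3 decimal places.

Y = trial on which the fourth success occurs; negative binomial, r=4, p=0.73.
P(Y=6) = C(5,3) · p^4 · (1−p)^2
= 10 · 0.28398 · 0.0729 = 0.20702

0.207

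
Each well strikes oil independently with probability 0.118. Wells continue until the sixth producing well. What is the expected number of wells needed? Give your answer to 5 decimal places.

Y = total wells until the sixth success; negative binomial with r=6, p=0.118.
E[Y] = r / p = 6 / 0.118 = 50.8474576

50.84746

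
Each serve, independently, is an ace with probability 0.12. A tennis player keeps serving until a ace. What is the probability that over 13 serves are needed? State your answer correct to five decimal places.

Y = number of serves to the first success; geometric, p = 0.12.
P(Y > 13) = P(first 13 all fail) = (1−p)^13 = 0.1897906

0.18979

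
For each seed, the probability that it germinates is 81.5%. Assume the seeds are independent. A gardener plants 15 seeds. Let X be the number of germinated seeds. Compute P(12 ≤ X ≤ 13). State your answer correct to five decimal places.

X ~ Binomial(15, 0.815); P(12 ≤ X ≤ 13) = Σ C(15,k) p^k (1−p)^(15−k) over k:
  k=12: C(15,12)·0.815^12·0.185^3 = 0.2474104
  k=13: C(15,13)·0.815^13·0.185^2 = 0.2515253
Total = 0.4989357

0.49894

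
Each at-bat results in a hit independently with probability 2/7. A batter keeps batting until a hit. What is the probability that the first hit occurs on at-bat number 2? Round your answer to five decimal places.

Geometric (trials to first success), p = 0.285714.
P(Y = 2) = (1−p)^1 · p = 0.71429 · 0.285714 = 0.2040816

0.20408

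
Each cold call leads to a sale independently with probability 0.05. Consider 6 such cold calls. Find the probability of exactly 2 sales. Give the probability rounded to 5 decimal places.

0.03054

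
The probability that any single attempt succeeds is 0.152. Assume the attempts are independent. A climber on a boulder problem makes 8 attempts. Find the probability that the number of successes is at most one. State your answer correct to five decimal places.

0.65085

X ~ Binomial(8, 0.152); P(X ≤ 1) = Σ C(8,k) p^k (1−p)^(8−k) over k:
  k=0: C(8,0)·0.152^0·0.848^8 = 0.2674033
  k=1: C(8,1)·0.152^1·0.848^7 = 0.3834463
Total = 0.6508496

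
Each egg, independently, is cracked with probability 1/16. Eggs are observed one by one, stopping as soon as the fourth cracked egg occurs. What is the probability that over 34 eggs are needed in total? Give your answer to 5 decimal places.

Needing more than 34 eggs ⇔ fewer than 4 successes in the first 34. With X ~ Binomial(34, 0.0625), P(Y > 34) = P(X ≤ 3).
  k=0: C(34,0)·0.0625^0·0.9375^34 = 0.1114355
  k=1: C(34,1)·0.0625^1·0.9375^33 = 0.2525870
  k=2: C(34,2)·0.0625^2·0.9375^32 = 0.2778457
  k=3: C(34,3)·0.0625^3·0.9375^31 = 0.1975792
P(X ≤ 3) = 0.8394474

0.83945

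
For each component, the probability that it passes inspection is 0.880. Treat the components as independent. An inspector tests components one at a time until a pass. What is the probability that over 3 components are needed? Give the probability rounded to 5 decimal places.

Y = number of components to the first success; geometric, p = 0.88.
P(Y > 3) = P(first 3 all fail) = (1−p)^3 = 0.0017280

0.00173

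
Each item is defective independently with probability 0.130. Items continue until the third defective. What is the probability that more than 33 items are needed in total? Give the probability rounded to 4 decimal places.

Needing more than 33 items ⇔ fewer than 3 successes in the first 33. With X ~ Binomial(33, 0.13), P(Y > 33) = P(X ≤ 2).
  k=0: C(33,0)·0.13^0·0.87^33 = 0.010096
  k=1: C(33,1)·0.13^1·0.87^32 = 0.049782
  k=2: C(33,2)·0.13^2·0.87^31 = 0.119019
P(X ≤ 2) = 0.178897

0.1789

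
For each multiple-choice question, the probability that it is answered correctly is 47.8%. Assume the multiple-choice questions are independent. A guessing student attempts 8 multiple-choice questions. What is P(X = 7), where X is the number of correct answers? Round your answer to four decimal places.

X ~ Binomial(n=8, p=0.478).
P(X=7) = C(8,7) · p^7 · (1−p)^1
= 8 · 0.0057016 · 0.522 = 0.023810

0.0238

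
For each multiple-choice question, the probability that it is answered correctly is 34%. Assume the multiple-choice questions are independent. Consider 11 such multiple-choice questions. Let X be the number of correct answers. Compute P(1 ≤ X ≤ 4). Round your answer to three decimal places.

0.684

X ~ Binomial(11, 0.34); P(1 ≤ X ≤ 4) = Σ C(11,k) p^k (1−p)^(11−k) over k:
  k=1: C(11,1)·0.34^1·0.66^10 = 0.05866
  k=2: C(11,2)·0.34^2·0.66^9 = 0.15108
  k=3: C(11,3)·0.34^3·0.66^8 = 0.23349
  k=4: C(11,4)·0.34^4·0.66^7 = 0.24057
Total = 0.68380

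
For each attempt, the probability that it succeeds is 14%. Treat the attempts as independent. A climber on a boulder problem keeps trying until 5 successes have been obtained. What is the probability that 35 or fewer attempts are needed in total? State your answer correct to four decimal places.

0.5540

Finishing within 35 attempts ⇔ at least 5 successes in the first 35. With X ~ Binomial(35, 0.14), P(Y ≤ 35) = 1 − P(X ≤ 4).
  k=0: C(35,0)·0.14^0·0.86^35 = 0.005099
  k=1: C(35,1)·0.14^1·0.86^34 = 0.029050
  k=2: C(35,2)·0.14^2·0.86^33 = 0.080394
  k=3: C(35,3)·0.14^3·0.86^32 = 0.143961
  k=4: C(35,4)·0.14^4·0.86^31 = 0.187484
1 − 0.445987 = 0.554013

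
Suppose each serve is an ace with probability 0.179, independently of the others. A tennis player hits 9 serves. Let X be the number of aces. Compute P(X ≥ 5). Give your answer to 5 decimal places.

0.01220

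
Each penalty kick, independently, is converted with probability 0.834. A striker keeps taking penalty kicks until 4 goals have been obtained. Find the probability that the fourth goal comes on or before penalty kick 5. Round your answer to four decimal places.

0.8050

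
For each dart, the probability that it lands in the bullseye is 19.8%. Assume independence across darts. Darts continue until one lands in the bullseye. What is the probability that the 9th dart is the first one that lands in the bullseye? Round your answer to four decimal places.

Geometric (trials to first success), p = 0.198.
P(Y = 9) = (1−p)^8 · p = 0.17116 · 0.198 = 0.033889

0.0339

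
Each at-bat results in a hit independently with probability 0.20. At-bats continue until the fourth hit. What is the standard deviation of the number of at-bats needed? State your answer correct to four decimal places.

Y = total at-bats until the fourth success; negative binomial with r=4, p=0.20.
SD(Y) = √[r(1−p)/p²] = √(80.000000) = 8.944272

8.9443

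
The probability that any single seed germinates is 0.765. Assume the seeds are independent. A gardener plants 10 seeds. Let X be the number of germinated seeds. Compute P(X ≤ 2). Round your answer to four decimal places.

0.0003

X ~ Binomial(10, 0.765); P(X ≤ 2) = Σ C(10,k) p^k (1−p)^(10−k) over k:
  k=0: C(10,0)·0.765^0·0.235^10 = 0.000001
  k=1: C(10,1)·0.765^1·0.235^9 = 0.000017
  k=2: C(10,2)·0.765^2·0.235^8 = 0.000245
Total = 0.000262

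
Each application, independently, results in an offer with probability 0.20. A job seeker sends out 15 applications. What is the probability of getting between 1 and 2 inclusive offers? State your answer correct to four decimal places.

X ~ Binomial(15, 0.20); P(1 ≤ X ≤ 2) = Σ C(15,k) p^k (1−p)^(15−k) over k:
  k=1: C(15,1)·0.20^1·0.80^14 = 0.131941
  k=2: C(15,2)·0.20^2·0.80^13 = 0.230897
Total = 0.362839

0.3628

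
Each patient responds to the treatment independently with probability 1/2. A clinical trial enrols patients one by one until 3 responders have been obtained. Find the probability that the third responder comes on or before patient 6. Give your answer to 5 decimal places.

Finishing within 6 patients ⇔ at least 3 successes in the first 6. With X ~ Binomial(6, 0.50), P(Y ≤ 6) = 1 − P(X ≤ 2).
  k=0: C(6,0)·0.50^0·0.50^6 = 0.0156250
  k=1: C(6,1)·0.50^1·0.50^5 = 0.0937500
  k=2: C(6,2)·0.50^2·0.50^4 = 0.2343750
1 − 0.3437500 = 0.6562500

0.65625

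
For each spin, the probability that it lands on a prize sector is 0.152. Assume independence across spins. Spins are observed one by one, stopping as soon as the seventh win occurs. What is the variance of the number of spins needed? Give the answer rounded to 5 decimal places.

Y = total spins until the seventh success; negative binomial with r=7, p=0.152.
Var(Y) = r(1−p)/p² = 7·0.848 / 0.152² = 256.9252078

256.92521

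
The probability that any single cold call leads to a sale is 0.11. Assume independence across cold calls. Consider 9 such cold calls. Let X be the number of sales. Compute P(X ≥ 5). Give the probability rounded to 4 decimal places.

0.0014

X ~ Binomial(9, 0.11); P(X ≥ 5) = Σ C(9,k) p^k (1−p)^(9−k) over k:
  k=5: C(9,5)·0.11^5·0.89^4 = 0.001273
  k=6: C(9,6)·0.11^6·0.89^3 = 0.000105
  k=7: C(9,7)·0.11^7·0.89^2 = 0.000006
  k=8: C(9,8)·0.11^8·0.89^1 = 0.000000
  k=9: C(9,9)·0.11^9·0.89^0 = 0.000000
Total = 0.001384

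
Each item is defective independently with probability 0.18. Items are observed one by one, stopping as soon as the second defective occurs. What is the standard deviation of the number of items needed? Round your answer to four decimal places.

Y = total items until the second success; negative binomial with r=2, p=0.18.
SD(Y) = √[r(1−p)/p²] = √(50.617284) = 7.114582

7.1146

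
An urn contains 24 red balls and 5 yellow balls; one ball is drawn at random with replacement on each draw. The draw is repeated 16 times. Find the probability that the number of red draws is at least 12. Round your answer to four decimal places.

0.8732

X ~ Binomial(16, 0.827586); P(X ≥ 12) = Σ C(16,k) p^k (1−p)^(16−k) over k:
  k=12: C(16,12)·0.827586^12·0.172414^4 = 0.166004
  k=13: C(16,13)·0.827586^13·0.172414^3 = 0.245175
  k=14: C(16,14)·0.827586^14·0.172414^2 = 0.252180
  k=15: C(16,15)·0.827586^15·0.172414^1 = 0.161395
  k=16: C(16,16)·0.827586^16·0.172414^0 = 0.048419
Total = 0.873173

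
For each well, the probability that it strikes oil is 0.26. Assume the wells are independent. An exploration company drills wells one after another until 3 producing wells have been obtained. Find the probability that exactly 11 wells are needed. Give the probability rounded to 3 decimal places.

0.071

Y = trial on which the third success occurs; negative binomial, r=3, p=0.26.
P(Y=11) = C(10,2) · p^3 · (1−p)^8
= 45 · 0.017576 · 0.089919 = 0.07112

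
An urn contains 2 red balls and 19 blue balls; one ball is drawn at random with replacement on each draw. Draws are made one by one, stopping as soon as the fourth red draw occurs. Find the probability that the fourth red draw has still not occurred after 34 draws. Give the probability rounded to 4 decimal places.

Needing more than 34 draws ⇔ fewer than 4 successes in the first 34. With X ~ Binomial(34, 0.095238), P(Y > 34) = P(X ≤ 3).
  k=0: C(34,0)·0.095238^0·0.904762^34 = 0.033279
  k=1: C(34,1)·0.095238^1·0.904762^33 = 0.119103
  k=2: C(34,2)·0.095238^2·0.904762^32 = 0.206863
  k=3: C(34,3)·0.095238^3·0.904762^31 = 0.232267
P(X ≤ 3) = 0.591511

0.5915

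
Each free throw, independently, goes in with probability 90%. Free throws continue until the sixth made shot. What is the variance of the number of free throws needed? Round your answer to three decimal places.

0.741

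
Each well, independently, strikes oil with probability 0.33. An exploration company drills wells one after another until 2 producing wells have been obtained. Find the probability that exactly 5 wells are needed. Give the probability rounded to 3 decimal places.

Y = trial on which the second success occurs; negative binomial, r=2, p=0.33.
P(Y=5) = C(4,1) · p^2 · (1−p)^3
= 4 · 0.1089 · 0.30076 = 0.13101

0.131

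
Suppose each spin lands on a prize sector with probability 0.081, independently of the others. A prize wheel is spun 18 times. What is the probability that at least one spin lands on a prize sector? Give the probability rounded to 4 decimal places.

P(at least one) = 1 − P(none) = 1 − (1 − 0.081)^18
= 1 − 0.218615 = 0.781385

0.7814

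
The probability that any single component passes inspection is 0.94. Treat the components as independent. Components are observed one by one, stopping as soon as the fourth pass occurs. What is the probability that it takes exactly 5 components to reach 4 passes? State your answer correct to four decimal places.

0.1874

Y = trial on which the fourth success occurs; negative binomial, r=4, p=0.94.
P(Y=5) = C(4,3) · p^4 · (1−p)^1
= 4 · 0.78075 · 0.06 = 0.187380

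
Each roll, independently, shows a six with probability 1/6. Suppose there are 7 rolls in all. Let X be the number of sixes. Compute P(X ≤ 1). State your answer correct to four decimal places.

X ~ Binomial(7, 0.166667); P(X ≤ 1) = Σ C(7,k) p^k (1−p)^(7−k) over k:
  k=0: C(7,0)·0.166667^0·0.833333^7 = 0.279082
  k=1: C(7,1)·0.166667^1·0.833333^6 = 0.390714
Total = 0.669796

0.6698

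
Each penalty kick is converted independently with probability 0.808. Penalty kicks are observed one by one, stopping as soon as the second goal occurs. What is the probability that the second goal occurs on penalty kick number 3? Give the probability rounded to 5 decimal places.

Y = trial on which the second success occurs; negative binomial, r=2, p=0.808.
P(Y=3) = C(2,1) · p^2 · (1−p)^1
= 2 · 0.65286 · 0.192 = 0.2506998

0.25070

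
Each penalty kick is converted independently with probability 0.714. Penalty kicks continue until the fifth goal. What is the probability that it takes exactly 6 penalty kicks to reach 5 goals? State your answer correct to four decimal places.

0.2654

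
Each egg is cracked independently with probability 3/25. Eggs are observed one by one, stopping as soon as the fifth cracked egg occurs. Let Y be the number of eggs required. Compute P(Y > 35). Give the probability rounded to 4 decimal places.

0.5875

Needing more than 35 eggs ⇔ fewer than 5 successes in the first 35. With X ~ Binomial(35, 0.12), P(Y > 35) = P(X ≤ 4).
  k=0: C(35,0)·0.12^0·0.88^35 = 0.011400
  k=1: C(35,1)·0.12^1·0.88^34 = 0.054408
  k=2: C(35,2)·0.12^2·0.88^33 = 0.126127
  k=3: C(35,3)·0.12^3·0.88^32 = 0.189190
  k=4: C(35,4)·0.12^4·0.88^31 = 0.206389
P(X ≤ 4) = 0.587514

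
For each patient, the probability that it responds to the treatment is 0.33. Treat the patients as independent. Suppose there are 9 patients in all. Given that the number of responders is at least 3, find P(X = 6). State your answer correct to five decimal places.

0.05309

X ~ Binomial(9, 0.33). Want P(X=6 | X≥3) = P(X=6) / P(X≥3).
P(X=6) = C(9,6)·0.33^6·0.67^3 = 0.0326278
P(X≥3) = 1 − 0.0272065 − 0.1206021 − 0.2376041 = 0.6145872
Ratio = 0.0326278 / 0.6145872 = 0.0530889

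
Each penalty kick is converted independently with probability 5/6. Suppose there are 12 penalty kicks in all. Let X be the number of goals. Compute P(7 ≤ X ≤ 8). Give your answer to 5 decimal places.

0.11725

X ~ Binomial(12, 0.833333); P(7 ≤ X ≤ 8) = Σ C(12,k) p^k (1−p)^(12−k) over k:
  k=7: C(12,7)·0.833333^7·0.166667^5 = 0.0284250
  k=8: C(12,8)·0.833333^8·0.166667^4 = 0.0888281
Total = 0.1172531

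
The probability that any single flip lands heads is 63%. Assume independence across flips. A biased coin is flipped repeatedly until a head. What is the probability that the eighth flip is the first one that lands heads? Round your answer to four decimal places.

Geometric (trials to first success), p = 0.63.
P(Y = 8) = (1−p)^7 · p = 0.00094932 · 0.63 = 0.000598

0.0006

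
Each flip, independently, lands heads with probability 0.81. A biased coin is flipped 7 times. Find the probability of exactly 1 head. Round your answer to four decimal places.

X ~ Binomial(n=7, p=0.81).
P(X=1) = C(7,1) · p^1 · (1−p)^6
= 7 · 0.81 · 4.7046e-05 = 0.000267

0.0003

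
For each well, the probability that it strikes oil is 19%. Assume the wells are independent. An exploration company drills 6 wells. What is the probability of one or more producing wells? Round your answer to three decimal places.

0.718

P(at least one) = 1 − P(none) = 1 − (1 − 0.19)^6
= 1 − 0.28243 = 0.71757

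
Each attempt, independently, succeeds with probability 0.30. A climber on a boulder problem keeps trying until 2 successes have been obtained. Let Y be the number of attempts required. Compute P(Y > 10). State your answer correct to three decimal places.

0.149

Needing more than 10 attempts ⇔ fewer than 2 successes in the first 10. With X ~ Binomial(10, 0.30), P(Y > 10) = P(X ≤ 1).
  k=0: C(10,0)·0.30^0·0.70^10 = 0.02825
  k=1: C(10,1)·0.30^1·0.70^9 = 0.12106
P(X ≤ 1) = 0.14931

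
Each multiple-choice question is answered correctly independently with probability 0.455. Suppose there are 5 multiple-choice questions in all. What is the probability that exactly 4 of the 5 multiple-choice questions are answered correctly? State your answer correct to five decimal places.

X ~ Binomial(n=5, p=0.455).
P(X=4) = C(5,4) · p^4 · (1−p)^1
= 5 · 0.042859 · 0.545 = 0.1167917

0.11679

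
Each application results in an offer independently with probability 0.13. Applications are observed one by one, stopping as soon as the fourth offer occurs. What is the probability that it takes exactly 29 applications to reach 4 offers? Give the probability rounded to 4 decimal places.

Y = trial on which the fourth success occurs; negative binomial, r=4, p=0.13.
P(Y=29) = C(28,3) · p^4 · (1−p)^25
= 3276 · 0.00028561 · 0.03076 = 0.028781

0.0288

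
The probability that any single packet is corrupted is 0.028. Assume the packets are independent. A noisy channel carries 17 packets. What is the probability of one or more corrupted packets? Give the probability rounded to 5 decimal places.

0.38294

P(at least one) = 1 − P(none) = 1 − (1 − 0.028)^17
= 1 − 0.6170587 = 0.3829413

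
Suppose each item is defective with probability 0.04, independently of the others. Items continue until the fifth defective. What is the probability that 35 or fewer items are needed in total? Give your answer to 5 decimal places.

0.01221

Finishing within 35 items ⇔ at least 5 successes in the first 35. With X ~ Binomial(35, 0.04), P(Y ≤ 35) = 1 − P(X ≤ 4).
  k=0: C(35,0)·0.04^0·0.96^35 = 0.2396035
  k=1: C(35,1)·0.04^1·0.96^34 = 0.3494218
  k=2: C(35,2)·0.04^2·0.96^33 = 0.2475071
  k=3: C(35,3)·0.04^3·0.96^32 = 0.1134407
  k=4: C(35,4)·0.04^4·0.96^31 = 0.0378136
1 − 0.9877867 = 0.0122133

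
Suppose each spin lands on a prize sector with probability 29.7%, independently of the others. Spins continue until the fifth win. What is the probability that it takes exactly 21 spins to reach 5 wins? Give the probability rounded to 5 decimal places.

Y = trial on which the fifth success occurs; negative binomial, r=5, p=0.297.
P(Y=21) = C(20,4) · p^5 · (1−p)^16
= 4845 · 0.0023109 · 0.0035586 = 0.0398438

0.03984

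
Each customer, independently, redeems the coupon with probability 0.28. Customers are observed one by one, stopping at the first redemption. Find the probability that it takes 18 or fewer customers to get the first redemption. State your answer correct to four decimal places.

0.9973

Y = number of customers to the first success; geometric, p = 0.28.
P(Y ≤ 18) = 1 − (1−p)^18 = 1 − 0.002704 = 0.997296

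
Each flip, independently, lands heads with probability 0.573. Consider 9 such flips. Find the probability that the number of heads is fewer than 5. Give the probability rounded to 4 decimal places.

0.3254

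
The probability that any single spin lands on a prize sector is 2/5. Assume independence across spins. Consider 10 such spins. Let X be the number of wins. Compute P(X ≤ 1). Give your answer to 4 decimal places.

0.0464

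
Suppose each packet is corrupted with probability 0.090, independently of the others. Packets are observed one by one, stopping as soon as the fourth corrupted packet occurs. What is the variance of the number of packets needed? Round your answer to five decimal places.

Y = total packets until the fourth success; negative binomial with r=4, p=0.09.
Var(Y) = r(1−p)/p² = 4·0.91 / 0.09² = 449.3827160

449.38272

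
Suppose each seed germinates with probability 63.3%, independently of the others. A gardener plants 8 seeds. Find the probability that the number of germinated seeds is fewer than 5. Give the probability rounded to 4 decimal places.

0.3307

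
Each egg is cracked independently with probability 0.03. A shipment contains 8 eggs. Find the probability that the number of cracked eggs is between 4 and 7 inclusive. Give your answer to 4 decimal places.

X ~ Binomial(8, 0.03); P(4 ≤ X ≤ 7) = Σ C(8,k) p^k (1−p)^(8−k) over k:
  k=4: C(8,4)·0.03^4·0.97^4 = 0.000050
  k=5: C(8,5)·0.03^5·0.97^3 = 0.000001
  k=6: C(8,6)·0.03^6·0.97^2 = 0.000000
  k=7: C(8,7)·0.03^7·0.97^1 = 0.000000
Total = 0.000051

0.0001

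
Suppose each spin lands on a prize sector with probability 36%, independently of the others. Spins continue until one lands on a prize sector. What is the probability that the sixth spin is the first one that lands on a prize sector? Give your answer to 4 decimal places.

Geometric (trials to first success), p = 0.36.
P(Y = 6) = (1−p)^5 · p = 0.10737 · 0.36 = 0.038655

0.0387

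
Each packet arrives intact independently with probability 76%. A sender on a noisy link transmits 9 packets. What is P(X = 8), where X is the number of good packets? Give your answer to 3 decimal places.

X ~ Binomial(n=9, p=0.76).
P(X=8) = C(9,8) · p^8 · (1−p)^1
= 9 · 0.1113 · 0.24 = 0.24042

0.240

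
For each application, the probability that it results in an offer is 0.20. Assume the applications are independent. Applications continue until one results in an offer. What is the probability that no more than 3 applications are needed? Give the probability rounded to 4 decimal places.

Y = number of applications to the first success; geometric, p = 0.20.
P(Y ≤ 3) = 1 − (1−p)^3 = 1 − 0.512000 = 0.488000

0.4880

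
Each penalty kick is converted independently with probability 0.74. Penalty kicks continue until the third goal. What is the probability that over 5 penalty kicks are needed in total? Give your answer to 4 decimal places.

0.1143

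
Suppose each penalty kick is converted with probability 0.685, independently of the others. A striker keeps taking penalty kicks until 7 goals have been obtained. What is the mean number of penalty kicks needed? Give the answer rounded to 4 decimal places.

10.2190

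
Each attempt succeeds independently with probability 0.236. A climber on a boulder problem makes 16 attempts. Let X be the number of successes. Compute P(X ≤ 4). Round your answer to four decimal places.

X ~ Binomial(16, 0.236); P(X ≤ 4) = Σ C(16,k) p^k (1−p)^(16−k) over k:
  k=0: C(16,0)·0.236^0·0.764^16 = 0.013474
  k=1: C(16,1)·0.236^1·0.764^15 = 0.066594
  k=2: C(16,2)·0.236^2·0.764^14 = 0.154281
  k=3: C(16,3)·0.236^3·0.764^13 = 0.222401
  k=4: C(16,4)·0.236^4·0.764^12 = 0.223275
Total = 0.680025

0.6800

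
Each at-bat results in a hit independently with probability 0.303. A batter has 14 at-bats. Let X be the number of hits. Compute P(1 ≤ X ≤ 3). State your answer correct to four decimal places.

X ~ Binomial(14, 0.303); P(1 ≤ X ≤ 3) = Σ C(14,k) p^k (1−p)^(14−k) over k:
  k=1: C(14,1)·0.303^1·0.697^13 = 0.038868
  k=2: C(14,2)·0.303^2·0.697^12 = 0.109830
  k=3: C(14,3)·0.303^3·0.697^11 = 0.190981
Total = 0.339679

0.3397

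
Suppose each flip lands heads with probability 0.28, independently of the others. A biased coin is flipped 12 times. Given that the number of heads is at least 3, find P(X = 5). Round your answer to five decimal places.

0.19636

X ~ Binomial(12, 0.28). Want P(X=5 | X≥3) = P(X=5) / P(X≥3).
P(X=5) = C(12,5)·0.28^5·0.72^7 = 0.1367234
P(X≥3) = 1 − 0.0194084 − 0.0905726 − 0.1937247 = 0.6962943
Ratio = 0.1367234 / 0.6962943 = 0.1963586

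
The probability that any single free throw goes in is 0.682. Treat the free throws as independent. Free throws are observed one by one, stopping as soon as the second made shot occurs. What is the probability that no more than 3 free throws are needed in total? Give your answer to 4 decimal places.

0.7609

Finishing within 3 free throws ⇔ at least 2 successes in the first 3. With X ~ Binomial(3, 0.682), P(Y ≤ 3) = 1 − P(X ≤ 1).
  k=0: C(3,0)·0.682^0·0.318^3 = 0.032157
  k=1: C(3,1)·0.682^1·0.318^2 = 0.206900
1 − 0.239057 = 0.760943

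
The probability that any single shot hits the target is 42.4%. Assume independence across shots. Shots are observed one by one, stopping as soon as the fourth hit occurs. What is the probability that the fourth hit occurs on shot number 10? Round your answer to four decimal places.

0.0991

Y = trial on which the fourth success occurs; negative binomial, r=4, p=0.424.
P(Y=10) = C(9,3) · p^4 · (1−p)^6
= 84 · 0.032319 · 0.03652 = 0.099147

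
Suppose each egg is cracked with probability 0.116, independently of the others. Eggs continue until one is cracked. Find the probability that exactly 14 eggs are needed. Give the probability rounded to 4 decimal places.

Geometric (trials to first success), p = 0.116.
P(Y = 14) = (1−p)^13 · p = 0.20132 · 0.116 = 0.023353

0.0234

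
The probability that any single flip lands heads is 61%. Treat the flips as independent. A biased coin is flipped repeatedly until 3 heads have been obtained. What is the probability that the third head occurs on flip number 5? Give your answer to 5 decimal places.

Y = trial on which the third success occurs; negative binomial, r=3, p=0.61.
P(Y=5) = C(4,2) · p^3 · (1−p)^2
= 6 · 0.22698 · 0.1521 = 0.2071429

0.20714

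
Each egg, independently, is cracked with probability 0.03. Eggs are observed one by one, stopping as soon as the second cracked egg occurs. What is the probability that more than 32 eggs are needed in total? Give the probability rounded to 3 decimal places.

0.751

Needing more than 32 eggs ⇔ fewer than 2 successes in the first 32. With X ~ Binomial(32, 0.03), P(Y > 32) = P(X ≤ 1).
  k=0: C(32,0)·0.03^0·0.97^32 = 0.37731
  k=1: C(32,1)·0.03^1·0.97^31 = 0.37342
P(X ≤ 1) = 0.75073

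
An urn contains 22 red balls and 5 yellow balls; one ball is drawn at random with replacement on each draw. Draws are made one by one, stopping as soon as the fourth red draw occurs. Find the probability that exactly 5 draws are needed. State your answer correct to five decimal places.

0.32651

Y = trial on which the fourth success occurs; negative binomial, r=4, p=0.814815.
P(Y=5) = C(4,3) · p^4 · (1−p)^1
= 4 · 0.44079 · 0.18519 = 0.3265141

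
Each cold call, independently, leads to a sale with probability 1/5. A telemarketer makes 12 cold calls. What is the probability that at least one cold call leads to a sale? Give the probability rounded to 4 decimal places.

P(at least one) = 1 − P(none) = 1 − (1 − 0.20)^12
= 1 − 0.068719 = 0.931281

0.9313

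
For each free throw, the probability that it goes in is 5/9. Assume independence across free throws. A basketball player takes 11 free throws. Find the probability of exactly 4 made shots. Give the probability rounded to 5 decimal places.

X ~ Binomial(n=11, p=0.555556).
P(X=4) = C(11,4) · p^4 · (1−p)^7
= 330 · 0.09526 · 0.0034255 = 0.1076828

0.10768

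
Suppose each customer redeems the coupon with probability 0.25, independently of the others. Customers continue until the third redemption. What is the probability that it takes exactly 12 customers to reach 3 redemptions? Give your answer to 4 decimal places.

0.0645

Y = trial on which the third success occurs; negative binomial, r=3, p=0.25.
P(Y=12) = C(11,2) · p^3 · (1−p)^9
= 55 · 0.015625 · 0.075085 = 0.064526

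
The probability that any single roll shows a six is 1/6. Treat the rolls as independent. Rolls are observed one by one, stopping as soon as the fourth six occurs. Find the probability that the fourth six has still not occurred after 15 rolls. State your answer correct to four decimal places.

Needing more than 15 rolls ⇔ fewer than 4 successes in the first 15. With X ~ Binomial(15, 0.166667), P(Y > 15) = P(X ≤ 3).
  k=0: C(15,0)·0.166667^0·0.833333^15 = 0.064905
  k=1: C(15,1)·0.166667^1·0.833333^14 = 0.194716
  k=2: C(15,2)·0.166667^2·0.833333^13 = 0.272603
  k=3: C(15,3)·0.166667^3·0.833333^12 = 0.236256
P(X ≤ 3) = 0.768481

0.7685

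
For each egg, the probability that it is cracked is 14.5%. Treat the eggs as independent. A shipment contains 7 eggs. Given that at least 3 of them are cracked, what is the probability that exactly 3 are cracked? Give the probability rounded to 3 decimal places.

0.842

X ~ Binomial(7, 0.145). Want P(X=3 | X≥3) = P(X=3) / P(X≥3).
P(X=3) = C(7,3)·0.145^3·0.855^4 = 0.05702
P(X≥3) = 1 − 0.33401 − 0.39652 − 0.20174 = 0.06773
Ratio = 0.05702 / 0.06773 = 0.84186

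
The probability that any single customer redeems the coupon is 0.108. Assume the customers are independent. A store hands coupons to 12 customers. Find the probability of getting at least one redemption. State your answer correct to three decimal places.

0.746

P(at least one) = 1 − P(none) = 1 − (1 − 0.108)^12
= 1 − 0.25373 = 0.74627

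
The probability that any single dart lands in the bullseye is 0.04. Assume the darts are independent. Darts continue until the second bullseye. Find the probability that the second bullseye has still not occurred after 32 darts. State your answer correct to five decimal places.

0.63191

Needing more than 32 darts ⇔ fewer than 2 successes in the first 32. With X ~ Binomial(32, 0.04), P(Y > 32) = P(X ≤ 1).
  k=0: C(32,0)·0.04^0·0.96^32 = 0.2708192
  k=1: C(32,1)·0.04^1·0.96^31 = 0.3610923
P(X ≤ 1) = 0.6319115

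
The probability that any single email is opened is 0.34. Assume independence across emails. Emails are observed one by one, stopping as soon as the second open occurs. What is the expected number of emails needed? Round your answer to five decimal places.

Y = total emails until the second success; negative binomial with r=2, p=0.34.
E[Y] = r / p = 2 / 0.34 = 5.8823529

5.88235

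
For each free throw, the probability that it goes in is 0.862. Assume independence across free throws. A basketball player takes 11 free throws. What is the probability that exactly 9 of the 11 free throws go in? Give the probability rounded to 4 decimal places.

0.2752

X ~ Binomial(n=11, p=0.862).
P(X=9) = C(11,9) · p^9 · (1−p)^2
= 55 · 0.26276 · 0.019044 = 0.275224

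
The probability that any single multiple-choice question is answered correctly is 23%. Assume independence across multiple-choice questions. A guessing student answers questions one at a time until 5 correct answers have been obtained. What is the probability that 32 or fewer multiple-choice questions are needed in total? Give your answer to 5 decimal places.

0.88964

Finishing within 32 multiple-choice questions ⇔ at least 5 successes in the first 32. With X ~ Binomial(32, 0.23), P(Y ≤ 32) = 1 − P(X ≤ 4).
  k=0: C(32,0)·0.23^0·0.77^32 = 0.0002332
  k=1: C(32,1)·0.23^1·0.77^31 = 0.0022289
  k=2: C(32,2)·0.23^2·0.77^30 = 0.0103195
  k=3: C(32,3)·0.23^3·0.77^29 = 0.0308245
  k=4: C(32,4)·0.23^4·0.77^28 = 0.0667531
1 − 0.1103592 = 0.8896408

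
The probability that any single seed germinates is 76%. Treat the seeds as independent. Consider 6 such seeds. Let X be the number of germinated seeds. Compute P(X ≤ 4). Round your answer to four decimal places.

X ~ Binomial(6, 0.76); P(X ≤ 4) = Σ C(6,k) p^k (1−p)^(6−k) over k:
  k=0: C(6,0)·0.76^0·0.24^6 = 0.000191
  k=1: C(6,1)·0.76^1·0.24^5 = 0.003631
  k=2: C(6,2)·0.76^2·0.24^4 = 0.028745
  k=3: C(6,3)·0.76^3·0.24^3 = 0.121368
  k=4: C(6,4)·0.76^4·0.24^2 = 0.288249
Total = 0.442184

0.4422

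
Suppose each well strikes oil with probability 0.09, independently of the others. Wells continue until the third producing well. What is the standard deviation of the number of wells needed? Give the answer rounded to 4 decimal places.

Y = total wells until the third success; negative binomial with r=3, p=0.09.
SD(Y) = √[r(1−p)/p²] = √(337.037037) = 18.358568

18.3586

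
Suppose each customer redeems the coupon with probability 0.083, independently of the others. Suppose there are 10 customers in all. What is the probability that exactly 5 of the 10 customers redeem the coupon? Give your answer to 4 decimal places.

0.0006

X ~ Binomial(n=10, p=0.083).
P(X=5) = C(10,5) · p^5 · (1−p)^5
= 252 · 3.939e-06 · 0.64841 = 0.000644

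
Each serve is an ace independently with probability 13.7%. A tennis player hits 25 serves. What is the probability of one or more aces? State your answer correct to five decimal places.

P(at least one) = 1 − P(none) = 1 − (1 − 0.137)^25
= 1 − 0.0251345 = 0.9748655

0.97487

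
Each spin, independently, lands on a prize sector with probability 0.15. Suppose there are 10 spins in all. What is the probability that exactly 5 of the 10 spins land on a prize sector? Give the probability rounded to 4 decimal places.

X ~ Binomial(n=10, p=0.15).
P(X=5) = C(10,5) · p^5 · (1−p)^5
= 252 · 7.5937e-05 · 0.44371 = 0.008491

0.0085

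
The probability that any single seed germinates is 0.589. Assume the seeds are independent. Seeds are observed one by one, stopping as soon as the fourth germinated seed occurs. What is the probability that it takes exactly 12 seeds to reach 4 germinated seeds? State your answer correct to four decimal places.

Y = trial on which the fourth success occurs; negative binomial, r=4, p=0.589.
P(Y=12) = C(11,3) · p^4 · (1−p)^8
= 165 · 0.12035 · 0.00081421 = 0.016169

0.0162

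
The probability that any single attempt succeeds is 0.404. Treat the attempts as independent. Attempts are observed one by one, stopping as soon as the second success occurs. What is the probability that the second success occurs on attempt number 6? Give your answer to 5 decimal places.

0.10297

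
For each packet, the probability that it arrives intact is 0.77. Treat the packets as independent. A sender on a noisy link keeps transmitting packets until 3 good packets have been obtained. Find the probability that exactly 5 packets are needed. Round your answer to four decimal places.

Y = trial on which the third success occurs; negative binomial, r=3, p=0.77.
P(Y=5) = C(4,2) · p^3 · (1−p)^2
= 6 · 0.45653 · 0.0529 = 0.144904

0.1449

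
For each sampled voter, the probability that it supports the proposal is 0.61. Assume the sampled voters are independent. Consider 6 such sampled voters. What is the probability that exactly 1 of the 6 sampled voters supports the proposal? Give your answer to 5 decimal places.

0.03302

X ~ Binomial(n=6, p=0.61).
P(X=1) = C(6,1) · p^1 · (1−p)^5
= 6 · 0.61 · 0.0090224 = 0.0330221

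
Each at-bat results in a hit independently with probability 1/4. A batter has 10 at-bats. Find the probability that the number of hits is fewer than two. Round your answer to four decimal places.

0.2440

X ~ Binomial(10, 0.25); P(X ≤ 1) = Σ C(10,k) p^k (1−p)^(10−k) over k:
  k=0: C(10,0)·0.25^0·0.75^10 = 0.056314
  k=1: C(10,1)·0.25^1·0.75^9 = 0.187712
Total = 0.244025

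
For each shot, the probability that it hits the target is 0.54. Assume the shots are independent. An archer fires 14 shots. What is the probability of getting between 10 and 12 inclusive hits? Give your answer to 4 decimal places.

X ~ Binomial(14, 0.54); P(10 ≤ X ≤ 12) = Σ C(14,k) p^k (1−p)^(14−k) over k:
  k=10: C(14,10)·0.54^10·0.46^4 = 0.094494
  k=11: C(14,11)·0.54^11·0.46^3 = 0.040337
  k=12: C(14,12)·0.54^12·0.46^2 = 0.011838
Total = 0.146669

0.1467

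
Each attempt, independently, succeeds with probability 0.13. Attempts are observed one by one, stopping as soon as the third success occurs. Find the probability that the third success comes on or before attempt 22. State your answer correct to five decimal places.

Finishing within 22 attempts ⇔ at least 3 successes in the first 22. With X ~ Binomial(22, 0.13), P(Y ≤ 22) = 1 − P(X ≤ 2).
  k=0: C(22,0)·0.13^0·0.87^22 = 0.0467115
  k=1: C(22,1)·0.13^1·0.87^21 = 0.1535573
  k=2: C(22,2)·0.13^2·0.87^20 = 0.2409260
1 − 0.4411948 = 0.5588052

0.55881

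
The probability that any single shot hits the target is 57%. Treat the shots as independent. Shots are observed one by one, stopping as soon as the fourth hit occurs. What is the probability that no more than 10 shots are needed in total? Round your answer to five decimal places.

0.91942

Finishing within 10 shots ⇔ at least 4 successes in the first 10. With X ~ Binomial(10, 0.57), P(Y ≤ 10) = 1 − P(X ≤ 3).
  k=0: C(10,0)·0.57^0·0.43^10 = 0.0002161
  k=1: C(10,1)·0.57^1·0.43^9 = 0.0028648
  k=2: C(10,2)·0.57^2·0.43^8 = 0.0170887
  k=3: C(10,3)·0.57^3·0.43^7 = 0.0604067
1 − 0.0805763 = 0.9194237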